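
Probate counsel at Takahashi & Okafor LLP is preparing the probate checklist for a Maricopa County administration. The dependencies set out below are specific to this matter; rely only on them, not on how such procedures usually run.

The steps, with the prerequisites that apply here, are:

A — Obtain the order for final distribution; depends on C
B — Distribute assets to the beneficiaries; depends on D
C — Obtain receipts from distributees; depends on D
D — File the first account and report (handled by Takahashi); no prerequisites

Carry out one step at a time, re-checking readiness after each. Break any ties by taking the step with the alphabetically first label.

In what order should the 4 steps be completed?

D has no prerequisites → D first.
Ready: B and C. B has the earlier label → B.
C needed D, now all done → C.
A needed C, now all done → A.

D, B, C, A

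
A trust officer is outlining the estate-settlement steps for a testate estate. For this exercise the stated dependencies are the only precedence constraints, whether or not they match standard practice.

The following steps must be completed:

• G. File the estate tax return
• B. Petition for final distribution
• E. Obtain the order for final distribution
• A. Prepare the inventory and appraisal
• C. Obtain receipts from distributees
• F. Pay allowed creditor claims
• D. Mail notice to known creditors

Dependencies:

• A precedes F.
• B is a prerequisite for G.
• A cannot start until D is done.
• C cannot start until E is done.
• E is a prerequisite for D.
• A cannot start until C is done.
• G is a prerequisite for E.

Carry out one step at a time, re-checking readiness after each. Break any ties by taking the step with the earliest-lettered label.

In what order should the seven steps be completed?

B, G, E, C, D, A, F

Only B has no prerequisites, so it is first.
Next only G has its prerequisites met → G.
E needed G, now all done → E.
C and D are both available; C has the earlier label → C.
D needed E, now all done → D.
A is the only step now ready → A.
F needed A, now all done → F.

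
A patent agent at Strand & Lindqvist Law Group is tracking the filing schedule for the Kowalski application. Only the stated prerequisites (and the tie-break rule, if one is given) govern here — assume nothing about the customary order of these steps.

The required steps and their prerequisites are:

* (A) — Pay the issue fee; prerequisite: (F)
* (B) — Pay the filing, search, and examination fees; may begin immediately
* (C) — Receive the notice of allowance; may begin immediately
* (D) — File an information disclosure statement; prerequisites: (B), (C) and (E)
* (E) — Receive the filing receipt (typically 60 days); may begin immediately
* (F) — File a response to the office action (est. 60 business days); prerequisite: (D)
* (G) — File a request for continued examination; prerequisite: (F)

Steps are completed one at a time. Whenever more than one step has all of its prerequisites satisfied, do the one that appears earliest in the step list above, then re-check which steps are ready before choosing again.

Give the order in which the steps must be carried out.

(B), (C), (E), (D), (F), (A), (G)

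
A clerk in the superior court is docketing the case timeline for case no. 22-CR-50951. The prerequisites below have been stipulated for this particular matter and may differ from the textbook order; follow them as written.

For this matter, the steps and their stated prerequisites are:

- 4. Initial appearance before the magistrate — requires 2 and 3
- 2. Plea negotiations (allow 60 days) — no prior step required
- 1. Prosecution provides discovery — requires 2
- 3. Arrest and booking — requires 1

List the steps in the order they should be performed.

2 → 1 → 3 → 4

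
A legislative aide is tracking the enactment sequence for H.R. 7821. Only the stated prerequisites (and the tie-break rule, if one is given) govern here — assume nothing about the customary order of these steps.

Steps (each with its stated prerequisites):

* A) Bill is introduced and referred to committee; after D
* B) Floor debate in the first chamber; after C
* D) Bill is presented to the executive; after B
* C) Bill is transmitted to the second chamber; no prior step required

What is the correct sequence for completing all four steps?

C has no prerequisites → C first.
B needed C, now all done → B.
D is the only step now ready → D.
Next only A has its prerequisites met → A.

C B D A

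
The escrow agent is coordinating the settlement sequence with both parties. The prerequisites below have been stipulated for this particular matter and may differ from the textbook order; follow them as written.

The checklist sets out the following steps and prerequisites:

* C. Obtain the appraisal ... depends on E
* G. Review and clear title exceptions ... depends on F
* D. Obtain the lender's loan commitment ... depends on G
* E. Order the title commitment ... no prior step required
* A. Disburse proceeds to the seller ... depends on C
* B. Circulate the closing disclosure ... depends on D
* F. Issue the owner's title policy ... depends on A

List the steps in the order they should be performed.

E has no prerequisites → E first.
C needed E, now all done → C.
A needed C, now all done → A.
F needed A, now all done → F.
Next only G has its prerequisites met → G.
D is the only step now ready → D.
Next only B has its prerequisites met → B.

E, C, A, F, G, D, B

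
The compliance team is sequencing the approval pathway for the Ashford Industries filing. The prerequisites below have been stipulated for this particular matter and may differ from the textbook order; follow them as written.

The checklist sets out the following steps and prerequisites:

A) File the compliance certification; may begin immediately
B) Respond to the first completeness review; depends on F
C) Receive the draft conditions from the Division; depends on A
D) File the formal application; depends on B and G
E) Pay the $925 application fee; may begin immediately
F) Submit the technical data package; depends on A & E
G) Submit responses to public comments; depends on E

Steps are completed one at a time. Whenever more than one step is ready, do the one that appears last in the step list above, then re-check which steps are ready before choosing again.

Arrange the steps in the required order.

E → G → A → F → C → B → D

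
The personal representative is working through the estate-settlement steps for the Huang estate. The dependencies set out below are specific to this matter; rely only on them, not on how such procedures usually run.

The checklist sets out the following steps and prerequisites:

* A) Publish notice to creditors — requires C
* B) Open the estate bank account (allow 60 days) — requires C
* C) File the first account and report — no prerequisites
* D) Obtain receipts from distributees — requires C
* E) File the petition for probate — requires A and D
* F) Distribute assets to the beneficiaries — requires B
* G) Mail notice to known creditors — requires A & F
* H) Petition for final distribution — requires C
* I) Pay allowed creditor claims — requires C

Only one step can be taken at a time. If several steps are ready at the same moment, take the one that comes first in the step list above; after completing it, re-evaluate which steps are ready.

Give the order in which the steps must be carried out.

Only C has no prerequisites, so it is first.
Now A, B, D, H and I have their prerequisites met. A is listed earlier, so A next.
Now B, D, H and I have their prerequisites met. B is listed earlier, so B next.
F now also ready, so the ready set is {D, F, H, I}; D is listed earlier → D.
E now also ready, so the ready set is {E, F, H, I}; E is listed earlier → E.
Now F, H and I have their prerequisites met. F is listed earlier, so F next.
G now also ready, so the ready set is {G, H, I}; G is listed earlier → G.
Now H and I have their prerequisites met. H is listed earlier, so H next.
I is the only step now ready → I.

C A B D E F G H I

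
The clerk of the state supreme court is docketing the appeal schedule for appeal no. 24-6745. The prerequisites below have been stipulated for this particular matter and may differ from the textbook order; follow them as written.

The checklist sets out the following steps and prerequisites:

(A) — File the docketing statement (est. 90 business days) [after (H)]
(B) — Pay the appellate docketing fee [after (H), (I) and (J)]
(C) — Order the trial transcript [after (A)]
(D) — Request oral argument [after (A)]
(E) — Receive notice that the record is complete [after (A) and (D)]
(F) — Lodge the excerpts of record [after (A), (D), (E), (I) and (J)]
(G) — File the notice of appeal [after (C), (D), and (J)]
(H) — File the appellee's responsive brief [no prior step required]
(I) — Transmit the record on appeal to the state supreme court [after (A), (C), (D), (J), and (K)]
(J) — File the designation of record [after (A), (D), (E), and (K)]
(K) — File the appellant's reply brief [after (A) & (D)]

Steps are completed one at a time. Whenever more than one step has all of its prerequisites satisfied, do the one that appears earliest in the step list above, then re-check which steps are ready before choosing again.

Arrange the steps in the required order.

(H) has no prerequisites → (H) first.
(A) is the only step now ready → (A).
Now (C) and (D) have their prerequisites met. (C) is listed earlier, so (C) next.
(D) needed (A), now all done → (D).
Ready: (E) and (K). (E) is listed earlier → (E).
Next only (K) has its prerequisites met → (K).
(J) needed (A), (D), (E) and (K), now all done → (J).
(G) and (I) are both available; (G) is listed earlier → (G).
(I) needed (A), (C), (D), (J) and (K), now all done → (I).
Ready: (B) and (F). (B) is listed earlier → (B).
(F) is the only step now ready → (F).

(H) → (A) → (C) → (D) → (E) → (K) → (J) → (G) → (I) → (B) → (F)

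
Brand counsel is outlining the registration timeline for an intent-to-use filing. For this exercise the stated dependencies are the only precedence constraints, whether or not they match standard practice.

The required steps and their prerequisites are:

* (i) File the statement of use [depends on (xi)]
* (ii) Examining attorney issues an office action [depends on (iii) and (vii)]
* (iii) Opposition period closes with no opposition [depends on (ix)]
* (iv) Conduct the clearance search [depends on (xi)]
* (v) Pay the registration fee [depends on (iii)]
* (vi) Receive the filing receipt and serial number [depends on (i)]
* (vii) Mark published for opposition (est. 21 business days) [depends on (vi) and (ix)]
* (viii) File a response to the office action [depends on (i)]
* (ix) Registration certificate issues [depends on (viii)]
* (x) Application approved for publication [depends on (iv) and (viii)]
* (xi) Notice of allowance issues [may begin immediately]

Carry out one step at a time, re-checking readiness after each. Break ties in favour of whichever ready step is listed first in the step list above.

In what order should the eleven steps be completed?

(xi) (i) (iv) (vi) (viii) (ix) (iii) (v) (vii) (ii) (x)

(xi) is the only step with nothing outstanding, so it goes first.
Now (i) and (iv) have their prerequisites met. (i) is listed earlier, so (i) next.
Now (iv), (vi) and (viii) have their prerequisites met. (iv) is listed earlier, so (iv) next.
Ready: (vi) and (viii). (vi) is listed earlier → (vi).
That leaves (viii) as the only ready step → (viii).
(ix) and (x) are both available; (ix) is listed earlier → (ix).
(iii) and (vii) now also ready, so the ready set is {(iii), (vii), (x)}; (iii) is listed earlier → (iii).
(v) now also ready, so the ready set is {(v), (vii), (x)}; (v) is listed earlier → (v).
(vii) and (x) are both available; (vii) is listed earlier → (vii).
(ii) and (x) are both available; (ii) is listed earlier → (ii).
(x) needed (iv) and (viii), now all done → (x).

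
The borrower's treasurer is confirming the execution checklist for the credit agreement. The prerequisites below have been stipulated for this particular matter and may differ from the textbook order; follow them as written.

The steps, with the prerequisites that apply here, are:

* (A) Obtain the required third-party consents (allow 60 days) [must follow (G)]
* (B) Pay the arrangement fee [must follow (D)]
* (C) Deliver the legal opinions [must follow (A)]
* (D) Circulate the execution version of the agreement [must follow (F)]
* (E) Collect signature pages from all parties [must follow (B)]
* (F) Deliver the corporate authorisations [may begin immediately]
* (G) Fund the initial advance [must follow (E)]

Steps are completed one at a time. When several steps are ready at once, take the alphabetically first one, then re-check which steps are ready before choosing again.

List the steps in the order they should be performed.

(F), (D), (B), (E), (G), (A), (C)

Only (F) has no prerequisites, so it is first.
(D) needed (F), now all done → (D).
(B) needed (D), now all done → (B).
(E) needed (B), now all done → (E).
(G) needed (E), now all done → (G).
(A) needed (G), now all done → (A).
(C) needed (A), now all done → (C).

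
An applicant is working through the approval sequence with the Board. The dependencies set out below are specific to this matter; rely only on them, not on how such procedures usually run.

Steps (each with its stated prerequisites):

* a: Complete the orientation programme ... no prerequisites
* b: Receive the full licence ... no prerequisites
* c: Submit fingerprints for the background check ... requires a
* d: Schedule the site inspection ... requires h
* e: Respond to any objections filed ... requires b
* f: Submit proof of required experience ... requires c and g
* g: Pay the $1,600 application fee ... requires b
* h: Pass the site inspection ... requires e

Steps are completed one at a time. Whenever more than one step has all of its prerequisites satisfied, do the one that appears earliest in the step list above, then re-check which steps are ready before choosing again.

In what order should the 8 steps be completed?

Nothing is required for a and b. a is listed earlier → a first.
c now also ready, so the ready set is {b, c}; b is listed earlier → b.
Now c, e and g have their prerequisites met. c is listed earlier, so c next.
e and g are both available; e is listed earlier → e.
Now g and h have their prerequisites met. g is listed earlier, so g next.
f and h are both available; f is listed earlier → f.
h needed e, now all done → h.
That leaves d as the only ready step → d.

a → b → c → e → g → f → h → d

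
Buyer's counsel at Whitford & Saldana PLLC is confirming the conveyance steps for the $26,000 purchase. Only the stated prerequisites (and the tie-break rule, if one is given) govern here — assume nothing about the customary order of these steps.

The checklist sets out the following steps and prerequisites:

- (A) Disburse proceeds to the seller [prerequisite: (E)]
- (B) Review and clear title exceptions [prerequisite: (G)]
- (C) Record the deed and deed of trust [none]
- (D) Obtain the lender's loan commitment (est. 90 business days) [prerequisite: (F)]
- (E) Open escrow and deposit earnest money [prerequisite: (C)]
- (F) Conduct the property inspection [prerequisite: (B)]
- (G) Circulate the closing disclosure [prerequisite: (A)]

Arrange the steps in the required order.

(C) has no prerequisites → (C) first.
Next only (E) has its prerequisites met → (E).
(A) is the only step now ready → (A).
(G) is the only step now ready → (G).
(B) is the only step now ready → (B).
(F) needed (B), now all done → (F).
(D) is the only step now ready → (D).

(C), (E), (A), (G), (B), (F), (D)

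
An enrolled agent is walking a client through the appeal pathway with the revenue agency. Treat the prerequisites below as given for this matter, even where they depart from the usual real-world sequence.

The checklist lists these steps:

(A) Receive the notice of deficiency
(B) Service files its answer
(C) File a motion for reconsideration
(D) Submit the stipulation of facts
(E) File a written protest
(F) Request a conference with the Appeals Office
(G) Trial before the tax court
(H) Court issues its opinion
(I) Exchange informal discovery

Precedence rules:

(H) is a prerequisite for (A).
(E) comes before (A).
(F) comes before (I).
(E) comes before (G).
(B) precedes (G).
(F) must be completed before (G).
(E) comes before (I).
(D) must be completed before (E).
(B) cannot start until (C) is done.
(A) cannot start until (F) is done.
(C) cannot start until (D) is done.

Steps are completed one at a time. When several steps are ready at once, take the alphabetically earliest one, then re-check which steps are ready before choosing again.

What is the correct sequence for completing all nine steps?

(D) (C) (B) (E) (F) (G) (H) (A) (I)

Nothing is required for (D), (F) and (H). (D) has the earlier label → (D) first.
(C) and (E) now also ready, so the ready set is {(C), (E), (F), (H)}; (C) has the earlier label → (C).
(B) now also ready, so the ready set is {(B), (E), (F), (H)}; (B) has the earlier label → (B).
Ready: (E), (F) and (H). (E) has the earlier label → (E).
Ready: (F) and (H). (F) has the earlier label → (F).
(G) and (I) now also ready, so the ready set is {(G), (H), (I)}; (G) has the earlier label → (G).
Ready: (H) and (I). (H) has the earlier label → (H).
(A) now also ready, so the ready set is {(A), (I)}; (A) has the earlier label → (A).
Next only (I) has its prerequisites met → (I).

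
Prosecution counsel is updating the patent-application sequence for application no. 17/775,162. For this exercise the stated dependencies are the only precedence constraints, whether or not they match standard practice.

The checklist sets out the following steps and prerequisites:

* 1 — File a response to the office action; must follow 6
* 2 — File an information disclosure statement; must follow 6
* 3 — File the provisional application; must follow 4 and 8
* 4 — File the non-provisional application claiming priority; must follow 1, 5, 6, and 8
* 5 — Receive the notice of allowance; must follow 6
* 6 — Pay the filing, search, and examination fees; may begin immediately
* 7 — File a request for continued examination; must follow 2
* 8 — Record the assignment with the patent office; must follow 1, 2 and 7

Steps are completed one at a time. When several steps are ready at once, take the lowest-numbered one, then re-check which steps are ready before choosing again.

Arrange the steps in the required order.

6, 1, 2, 5, 7, 8, 4, 3

Only 6 has no prerequisites, so it is first.
1, 2 and 5 are all available; 1 has the earlier label → 1.
Ready: 2 and 5. 2 has the earlier label → 2.
5 and 7 are both available; 5 has the earlier label → 5.
7 is the only step now ready → 7.
8 needed 1, 2 and 7, now all done → 8.
4 needed 1, 5, 6 and 8, now all done → 4.
3 is the only step now ready → 3.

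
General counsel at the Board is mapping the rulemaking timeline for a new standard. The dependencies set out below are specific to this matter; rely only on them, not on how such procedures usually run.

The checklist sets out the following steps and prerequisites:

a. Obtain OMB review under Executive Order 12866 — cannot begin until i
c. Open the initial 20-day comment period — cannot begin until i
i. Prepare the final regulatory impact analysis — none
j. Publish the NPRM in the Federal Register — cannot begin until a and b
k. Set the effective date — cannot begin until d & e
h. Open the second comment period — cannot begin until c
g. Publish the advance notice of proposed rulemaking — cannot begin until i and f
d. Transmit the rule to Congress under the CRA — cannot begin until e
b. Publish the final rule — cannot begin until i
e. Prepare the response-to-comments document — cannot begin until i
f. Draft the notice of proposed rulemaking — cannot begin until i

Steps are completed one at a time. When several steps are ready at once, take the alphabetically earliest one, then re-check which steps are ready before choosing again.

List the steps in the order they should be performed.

i → a → b → c → e → d → f → g → h → j → k

i has no prerequisites → i first.
Ready: a, b, c, e and f. a has the earlier label → a.
Now b, c, e and f have their prerequisites met. b has the earlier label, so b next.
c, e, f and j are all available; c has the earlier label → c.
h now also ready, so the ready set is {e, f, h, j}; e has the earlier label → e.
Now d, f, h and j have their prerequisites met. d has the earlier label, so d next.
Ready: f, h, j and k. f has the earlier label → f.
g now also ready, so the ready set is {g, h, j, k}; g has the earlier label → g.
h, j and k are all available; h has the earlier label → h.
Ready: j and k. j has the earlier label → j.
That leaves k as the only ready step → k.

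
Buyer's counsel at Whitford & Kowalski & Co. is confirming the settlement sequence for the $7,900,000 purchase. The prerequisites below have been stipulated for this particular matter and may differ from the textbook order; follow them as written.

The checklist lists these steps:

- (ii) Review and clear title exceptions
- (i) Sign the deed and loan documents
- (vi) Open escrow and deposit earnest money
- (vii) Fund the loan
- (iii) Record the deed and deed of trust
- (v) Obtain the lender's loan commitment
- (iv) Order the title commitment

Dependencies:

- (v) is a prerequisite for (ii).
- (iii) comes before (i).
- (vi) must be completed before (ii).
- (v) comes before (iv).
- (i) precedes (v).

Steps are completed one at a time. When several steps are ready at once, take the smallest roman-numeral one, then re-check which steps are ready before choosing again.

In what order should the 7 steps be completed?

(iii), (i), (v), (iv), (vi), (ii), (vii)

(iii), (vi) and (vii) have no prerequisites; (iii) has the earlier label, so (iii) is first.
Now (i), (vi) and (vii) have their prerequisites met. (i) has the earlier label, so (i) next.
(v) now also ready, so the ready set is {(v), (vi), (vii)}; (v) has the earlier label → (v).
Now (iv), (vi) and (vii) have their prerequisites met. (iv) has the earlier label, so (iv) next.
(vi) and (vii) are both available; (vi) has the earlier label → (vi).
(ii) now also ready, so the ready set is {(ii), (vii)}; (ii) has the earlier label → (ii).
(vii) is the only step now ready → (vii).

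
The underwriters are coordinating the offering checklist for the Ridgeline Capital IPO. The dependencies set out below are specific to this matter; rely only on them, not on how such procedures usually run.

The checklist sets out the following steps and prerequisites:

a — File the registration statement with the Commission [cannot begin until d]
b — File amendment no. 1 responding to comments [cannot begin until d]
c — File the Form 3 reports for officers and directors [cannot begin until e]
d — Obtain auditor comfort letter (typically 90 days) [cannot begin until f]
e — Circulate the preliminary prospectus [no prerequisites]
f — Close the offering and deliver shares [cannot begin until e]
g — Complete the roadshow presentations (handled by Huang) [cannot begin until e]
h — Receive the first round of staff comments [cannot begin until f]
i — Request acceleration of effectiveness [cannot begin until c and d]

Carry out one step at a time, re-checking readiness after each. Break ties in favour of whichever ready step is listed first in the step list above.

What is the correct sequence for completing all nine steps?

Only e has no prerequisites, so it is first.
Now c, f and g have their prerequisites met. c is listed earlier, so c next.
f and g are both available; f is listed earlier → f.
d and h now also ready, so the ready set is {d, g, h}; d is listed earlier → d.
Ready: a, b, g, h and i. a is listed earlier → a.
Now b, g, h and i have their prerequisites met. b is listed earlier, so b next.
g, h and i are all available; g is listed earlier → g.
Now h and i have their prerequisites met. h is listed earlier, so h next.
i needed c and d, now all done → i.

e, c, f, d, a, b, g, h, i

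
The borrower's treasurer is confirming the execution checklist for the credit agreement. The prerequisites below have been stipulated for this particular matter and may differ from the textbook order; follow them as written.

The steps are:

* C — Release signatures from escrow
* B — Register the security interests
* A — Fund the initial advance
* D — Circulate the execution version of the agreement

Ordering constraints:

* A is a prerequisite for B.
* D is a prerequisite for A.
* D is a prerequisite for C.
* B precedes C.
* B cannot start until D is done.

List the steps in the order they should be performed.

Only D has no prerequisites, so it is first.
That leaves A as the only ready step → A.
B needed A and D, now all done → B.
That leaves C as the only ready step → C.

D, A, B, C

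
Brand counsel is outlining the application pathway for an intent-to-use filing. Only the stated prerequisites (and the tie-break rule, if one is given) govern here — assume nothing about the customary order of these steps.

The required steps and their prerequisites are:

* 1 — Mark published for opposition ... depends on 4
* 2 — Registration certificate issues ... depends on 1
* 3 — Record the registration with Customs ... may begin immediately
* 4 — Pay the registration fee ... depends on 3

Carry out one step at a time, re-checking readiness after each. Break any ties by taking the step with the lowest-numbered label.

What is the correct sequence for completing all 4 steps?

3, 4, 1, 2

3 is the only step with nothing outstanding, so it goes first.
4 needed 3, now all done → 4.
That leaves 1 as the only ready step → 1.
2 needed 1, now all done → 2.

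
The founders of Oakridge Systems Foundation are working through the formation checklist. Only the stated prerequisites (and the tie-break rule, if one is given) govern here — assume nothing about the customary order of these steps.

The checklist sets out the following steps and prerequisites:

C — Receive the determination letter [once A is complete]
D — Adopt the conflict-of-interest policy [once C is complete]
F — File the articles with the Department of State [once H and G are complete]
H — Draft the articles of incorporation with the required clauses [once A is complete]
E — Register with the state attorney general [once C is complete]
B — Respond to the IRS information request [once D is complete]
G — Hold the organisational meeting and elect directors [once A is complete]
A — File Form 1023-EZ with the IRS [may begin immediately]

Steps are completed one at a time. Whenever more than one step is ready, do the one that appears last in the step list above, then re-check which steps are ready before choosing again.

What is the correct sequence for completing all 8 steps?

A is the only step with nothing outstanding, so it goes first.
Now G, H and C have their prerequisites met. G is listed later, so G next.
Ready: H and C. H is listed later → H.
F and C are both available; F is listed later → F.
Next only C has its prerequisites met → C.
Ready: E and D. E is listed later → E.
Next only D has its prerequisites met → D.
That leaves B as the only ready step → B.

A, G, H, F, C, E, D, B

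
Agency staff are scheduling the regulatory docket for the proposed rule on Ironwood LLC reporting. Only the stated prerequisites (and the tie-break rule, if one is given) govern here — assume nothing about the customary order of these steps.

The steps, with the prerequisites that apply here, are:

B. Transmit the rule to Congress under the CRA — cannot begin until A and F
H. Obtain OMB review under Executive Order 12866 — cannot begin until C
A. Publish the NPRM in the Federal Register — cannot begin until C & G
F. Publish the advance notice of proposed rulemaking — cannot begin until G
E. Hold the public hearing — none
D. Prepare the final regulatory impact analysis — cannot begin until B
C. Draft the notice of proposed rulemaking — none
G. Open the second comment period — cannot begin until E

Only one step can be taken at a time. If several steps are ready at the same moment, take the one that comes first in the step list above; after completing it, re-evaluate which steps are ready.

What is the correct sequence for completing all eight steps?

E and C have no prerequisites; E is listed earlier, so E is first.
C and G are both available; C is listed earlier → C.
H now also ready, so the ready set is {H, G}; H is listed earlier → H.
G needed E, now all done → G.
A and F are both available; A is listed earlier → A.
Next only F has its prerequisites met → F.
B needed A and F, now all done → B.
Next only D has its prerequisites met → D.

E, C, H, G, A, F, B, D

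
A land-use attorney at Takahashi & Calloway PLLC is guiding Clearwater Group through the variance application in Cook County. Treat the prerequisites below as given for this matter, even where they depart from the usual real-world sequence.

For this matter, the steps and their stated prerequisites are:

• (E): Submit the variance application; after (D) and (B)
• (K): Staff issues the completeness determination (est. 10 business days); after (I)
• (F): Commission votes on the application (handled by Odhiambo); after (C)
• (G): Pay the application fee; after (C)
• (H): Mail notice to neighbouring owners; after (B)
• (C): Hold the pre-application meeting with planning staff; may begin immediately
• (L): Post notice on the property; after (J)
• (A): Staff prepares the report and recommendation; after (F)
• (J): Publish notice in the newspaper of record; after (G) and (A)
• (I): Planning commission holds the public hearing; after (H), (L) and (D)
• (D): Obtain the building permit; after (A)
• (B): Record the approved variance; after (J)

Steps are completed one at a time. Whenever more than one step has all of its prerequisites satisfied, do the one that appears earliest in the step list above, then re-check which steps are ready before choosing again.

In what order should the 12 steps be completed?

(C) is the only step with nothing outstanding, so it goes first.
Ready: (F) and (G). (F) is listed earlier → (F).
Now (G) and (A) have their prerequisites met. (G) is listed earlier, so (G) next.
(A) needed (F), now all done → (A).
Ready: (J) and (D). (J) is listed earlier → (J).
Now (L), (D) and (B) have their prerequisites met. (L) is listed earlier, so (L) next.
(D) and (B) are both available; (D) is listed earlier → (D).
(B) is the only step now ready → (B).
Now (E) and (H) have their prerequisites met. (E) is listed earlier, so (E) next.
Next only (H) has its prerequisites met → (H).
(I) needed (H), (L) and (D), now all done → (I).
(K) is the only step now ready → (K).

(C), (F), (G), (A), (J), (L), (D), (B), (E), (H), (I), (K)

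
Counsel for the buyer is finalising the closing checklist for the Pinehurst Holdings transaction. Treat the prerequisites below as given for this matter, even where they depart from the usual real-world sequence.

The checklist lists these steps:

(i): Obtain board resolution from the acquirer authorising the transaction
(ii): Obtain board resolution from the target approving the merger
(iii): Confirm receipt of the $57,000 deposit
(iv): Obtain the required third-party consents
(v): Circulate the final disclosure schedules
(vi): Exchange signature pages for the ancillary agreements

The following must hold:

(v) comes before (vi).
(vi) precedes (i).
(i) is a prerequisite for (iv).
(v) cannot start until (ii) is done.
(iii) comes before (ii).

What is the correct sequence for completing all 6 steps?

(iii), (ii), (v), (vi), (i), (iv)

(iii) has no prerequisites → (iii) first.
Next only (ii) has its prerequisites met → (ii).
(v) is the only step now ready → (v).
Next only (vi) has its prerequisites met → (vi).
(i) needed (vi), now all done → (i).
(iv) needed (i), now all done → (iv).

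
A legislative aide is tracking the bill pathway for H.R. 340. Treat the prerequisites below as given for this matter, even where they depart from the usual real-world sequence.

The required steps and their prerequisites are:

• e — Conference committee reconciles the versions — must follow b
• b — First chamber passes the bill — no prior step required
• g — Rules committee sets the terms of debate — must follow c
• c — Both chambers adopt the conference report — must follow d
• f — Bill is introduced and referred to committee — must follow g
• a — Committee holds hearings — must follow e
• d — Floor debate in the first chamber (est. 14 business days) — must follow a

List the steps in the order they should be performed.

b e a d c g f

Only b has no prerequisites, so it is first.
e is the only step now ready → e.
a needed e, now all done → a.
d needed a, now all done → d.
That leaves c as the only ready step → c.
g needed c, now all done → g.
Next only f has its prerequisites met → f.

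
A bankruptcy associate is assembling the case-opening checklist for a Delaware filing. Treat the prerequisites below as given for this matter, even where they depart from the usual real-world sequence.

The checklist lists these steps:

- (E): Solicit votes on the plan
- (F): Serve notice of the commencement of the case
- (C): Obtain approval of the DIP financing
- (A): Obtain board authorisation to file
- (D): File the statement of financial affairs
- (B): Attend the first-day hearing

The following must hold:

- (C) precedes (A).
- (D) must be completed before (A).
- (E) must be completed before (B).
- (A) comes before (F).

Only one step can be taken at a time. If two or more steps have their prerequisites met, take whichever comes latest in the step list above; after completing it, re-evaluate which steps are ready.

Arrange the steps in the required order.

(D), (C) and (E) have no prerequisites; (D) is listed later, so (D) is first.
Ready: (C) and (E). (C) is listed later → (C).
Ready: (A) and (E). (A) is listed later → (A).
(F) now also ready, so the ready set is {(F), (E)}; (F) is listed later → (F).
That leaves (E) as the only ready step → (E).
(B) needed (E), now all done → (B).

(D) (C) (A) (F) (E) (B)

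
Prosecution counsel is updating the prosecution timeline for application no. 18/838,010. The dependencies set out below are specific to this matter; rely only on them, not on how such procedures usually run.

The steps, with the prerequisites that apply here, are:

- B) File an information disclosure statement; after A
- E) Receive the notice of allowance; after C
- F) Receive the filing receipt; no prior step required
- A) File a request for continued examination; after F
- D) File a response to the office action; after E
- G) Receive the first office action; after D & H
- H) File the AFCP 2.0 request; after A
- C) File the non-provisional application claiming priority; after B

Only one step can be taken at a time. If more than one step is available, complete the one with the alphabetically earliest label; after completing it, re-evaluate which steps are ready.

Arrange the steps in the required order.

F → A → B → C → E → D → H → G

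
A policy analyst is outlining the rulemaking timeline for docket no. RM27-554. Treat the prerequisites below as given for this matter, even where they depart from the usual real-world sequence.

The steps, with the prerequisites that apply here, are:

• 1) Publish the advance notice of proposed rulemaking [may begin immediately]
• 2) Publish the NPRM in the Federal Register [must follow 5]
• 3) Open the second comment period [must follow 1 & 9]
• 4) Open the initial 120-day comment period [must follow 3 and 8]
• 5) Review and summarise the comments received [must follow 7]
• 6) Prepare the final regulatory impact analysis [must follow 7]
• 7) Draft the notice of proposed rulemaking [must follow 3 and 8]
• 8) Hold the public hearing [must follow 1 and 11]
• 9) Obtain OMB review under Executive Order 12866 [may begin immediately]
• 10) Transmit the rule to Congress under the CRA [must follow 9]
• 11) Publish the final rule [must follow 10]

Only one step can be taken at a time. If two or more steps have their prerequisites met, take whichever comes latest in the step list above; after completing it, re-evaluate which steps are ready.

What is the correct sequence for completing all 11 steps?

9 10 11 1 8 3 7 6 5 4 2

9 and 1 have no prerequisites; 9 is listed later, so 9 is first.
10 now also ready, so the ready set is {10, 1}; 10 is listed later → 10.
11 and 1 are both available; 11 is listed later → 11.
That leaves 1 as the only ready step → 1.
Now 8 and 3 have their prerequisites met. 8 is listed later, so 8 next.
3 needed 9 and 1, now all done → 3.
Ready: 7 and 4. 7 is listed later → 7.
Now 6, 5 and 4 have their prerequisites met. 6 is listed later, so 6 next.
Now 5 and 4 have their prerequisites met. 5 is listed later, so 5 next.
Now 4 and 2 have their prerequisites met. 4 is listed later, so 4 next.
2 needed 5, now all done → 2.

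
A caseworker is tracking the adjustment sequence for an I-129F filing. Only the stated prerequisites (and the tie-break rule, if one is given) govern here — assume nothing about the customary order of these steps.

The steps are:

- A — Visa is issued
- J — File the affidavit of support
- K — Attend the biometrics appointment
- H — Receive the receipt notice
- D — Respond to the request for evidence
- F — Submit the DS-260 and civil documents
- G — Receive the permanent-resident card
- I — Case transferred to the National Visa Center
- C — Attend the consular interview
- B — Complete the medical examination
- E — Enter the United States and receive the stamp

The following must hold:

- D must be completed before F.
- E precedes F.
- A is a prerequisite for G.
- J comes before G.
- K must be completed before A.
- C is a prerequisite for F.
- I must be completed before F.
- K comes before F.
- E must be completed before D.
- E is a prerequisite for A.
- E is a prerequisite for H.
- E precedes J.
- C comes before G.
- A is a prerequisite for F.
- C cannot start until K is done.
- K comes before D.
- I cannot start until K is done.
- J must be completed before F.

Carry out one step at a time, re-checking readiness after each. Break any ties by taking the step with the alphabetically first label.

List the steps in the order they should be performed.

B → E → H → J → K → A → C → D → G → I → F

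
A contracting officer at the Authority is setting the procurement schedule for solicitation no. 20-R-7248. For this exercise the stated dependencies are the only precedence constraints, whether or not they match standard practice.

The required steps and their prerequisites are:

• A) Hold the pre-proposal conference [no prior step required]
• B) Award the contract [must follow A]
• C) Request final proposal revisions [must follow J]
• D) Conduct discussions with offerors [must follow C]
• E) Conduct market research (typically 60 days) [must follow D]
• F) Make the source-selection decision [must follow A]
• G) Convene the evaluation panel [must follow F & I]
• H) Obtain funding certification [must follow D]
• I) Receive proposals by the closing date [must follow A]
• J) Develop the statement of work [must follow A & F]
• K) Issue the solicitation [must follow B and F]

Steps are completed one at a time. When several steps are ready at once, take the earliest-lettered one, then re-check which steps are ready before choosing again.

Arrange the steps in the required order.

A → B → F → I → G → J → C → D → E → H → K

Only A has no prerequisites, so it is first.
B, F and I are all available; B has the earlier label → B.
Now F and I have their prerequisites met. F has the earlier label, so F next.
J and K now also ready, so the ready set is {I, J, K}; I has the earlier label → I.
G, J and K are all available; G has the earlier label → G.
Now J and K have their prerequisites met. J has the earlier label, so J next.
Ready: C and K. C has the earlier label → C.
D now also ready, so the ready set is {D, K}; D has the earlier label → D.
E, H and K are all available; E has the earlier label → E.
Now H and K have their prerequisites met. H has the earlier label, so H next.
Next only K has its prerequisites met → K.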